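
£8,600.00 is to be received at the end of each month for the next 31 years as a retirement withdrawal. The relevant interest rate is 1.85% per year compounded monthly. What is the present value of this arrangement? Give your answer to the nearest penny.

This is an ordinary annuity: 372 payments of £8,600.00 at the end of each month.
Periodic rate r = 0.0185/12 per month; n is counted in months.
PV = PMT × [(1 − (1+r)^−n)/r] = 8,600 × [1 − (1+r)^−372] / r = £2,433,297.08

£2,433,297.08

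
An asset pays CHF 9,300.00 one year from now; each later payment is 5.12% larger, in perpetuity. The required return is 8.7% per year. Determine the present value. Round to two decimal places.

Periodic rate r = 0.087 per year.
Growing perpetuity (Gordon): PV = PMT₁ / (r − g) = 9,300 / (r − 0.0512) = CHF 259,776.54.

CHF 259,776.54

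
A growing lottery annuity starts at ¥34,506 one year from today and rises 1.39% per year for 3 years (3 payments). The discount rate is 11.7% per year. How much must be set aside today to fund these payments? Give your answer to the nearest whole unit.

Periodic rate r = 0.117 per year.
Growing ordinary annuity: PV = PMT₁ × [1 − ((1+g)/(1+r))^n] / (r − g) = 34,506 × [1 − ((1+0.0139)/(1+r))^3] / (r − 0.0139) = ¥84,384.

¥84,384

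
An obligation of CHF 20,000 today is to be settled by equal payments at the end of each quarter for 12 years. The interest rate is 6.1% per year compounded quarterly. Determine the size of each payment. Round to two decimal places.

Level ordinary annuity; solve PV = PMT × [(1 − (1+r)^−n)/r] for PMT.
Periodic rate r = 0.061/4 per quarter; n is counted in quarters.
With n = 48: PMT = 20,000 / ([(1 − (1+r)^−n)/r]) = CHF 590.64

CHF 590.64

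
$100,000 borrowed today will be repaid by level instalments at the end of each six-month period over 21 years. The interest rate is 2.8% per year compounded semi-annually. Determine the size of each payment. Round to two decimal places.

Level ordinary annuity; solve PV = PMT × [(1 − (1+r)^−n)/r] for PMT.
Periodic rate r = 0.028/2 per half-year; n is counted in half-years.
With n = 42: PMT = 100,000 / ([(1 − (1+r)^−n)/r]) = $3,165.32

$3,165.32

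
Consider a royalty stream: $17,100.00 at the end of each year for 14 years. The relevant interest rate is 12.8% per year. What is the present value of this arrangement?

This is an ordinary annuity: 14 payments of $17,100.00 at the end of each year.
Periodic rate r = 0.128 per year.
PV = PMT × [(1 − (1+r)^−n)/r] = 17,100 × [1 − (1+r)^−14] / r = $108,850.39

$108,850.39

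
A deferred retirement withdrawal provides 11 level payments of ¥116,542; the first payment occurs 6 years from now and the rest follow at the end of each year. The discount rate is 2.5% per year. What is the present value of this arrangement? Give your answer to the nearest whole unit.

¥980,022

Ordinary annuity of 11 payments, first payment at period 6.
Periodic rate r = 0.025 per year.
The ordinary-annuity PV formula values the stream one period before the first payment (period 5); discount that back 5 periods:
PV₀ = 116,542 × [1 − (1+r)^−11] / r × (1+r)^−5 = ¥980,022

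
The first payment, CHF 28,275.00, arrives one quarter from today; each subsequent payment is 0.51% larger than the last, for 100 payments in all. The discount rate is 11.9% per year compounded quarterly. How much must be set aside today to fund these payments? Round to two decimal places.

Periodic rate r = 0.119/4 per quarter; n is counted in quarters.
Growing ordinary annuity: PV = PMT₁ × [1 − ((1+g)/(1+r))^n] / (r − g) = 28,275 × [1 − ((1+0.0051)/(1+r))^100] / (r − 0.0051) = CHF 1,045,356.02.

CHF 1,045,356.02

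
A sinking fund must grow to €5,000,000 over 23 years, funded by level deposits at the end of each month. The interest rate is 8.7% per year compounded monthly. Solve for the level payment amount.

€5,714.74

Level ordinary annuity; solve FV = PMT × [((1+r)^n − 1)/r] for PMT.
Periodic rate r = 0.087/12 per month; n is counted in months.
With n = 276: PMT = 5,000,000 / ([((1+r)^n − 1)/r]) = €5,714.74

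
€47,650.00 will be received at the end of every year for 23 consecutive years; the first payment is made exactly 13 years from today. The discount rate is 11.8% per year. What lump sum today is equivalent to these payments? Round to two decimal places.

€97,754.18

Ordinary annuity of 23 payments, first payment at period 13.
Periodic rate r = 0.118 per year.
The ordinary-annuity PV formula values the stream one period before the first payment (period 12); discount that back 12 periods:
PV₀ = 47,650 × [1 − (1+r)^−23] / r × (1+r)^−12 = €97,754.18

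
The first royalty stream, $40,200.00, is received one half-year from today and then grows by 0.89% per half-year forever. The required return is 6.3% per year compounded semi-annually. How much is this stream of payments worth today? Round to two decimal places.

Periodic rate r = 0.063/2 per half-year.
Growing perpetuity (Gordon): PV = PMT₁ / (r − g) = 40,200 / (r − 0.0089) = $1,778,761.06.

$1,778,761.06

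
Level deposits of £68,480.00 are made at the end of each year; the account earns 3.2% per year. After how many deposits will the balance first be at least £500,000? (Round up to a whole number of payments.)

Periodic rate r = 0.032 per year.
Ordinary annuity FV: 500,000 = 68,480 × [((1+r)^n − 1)/r].
(1+r)^n = 1 + 500,000 × r / 68,480, so n = ln(1 + 500,000·r/68,480) / ln(1+r) = 6.67.
Round up to a whole number of payments: n = 7.

7 payments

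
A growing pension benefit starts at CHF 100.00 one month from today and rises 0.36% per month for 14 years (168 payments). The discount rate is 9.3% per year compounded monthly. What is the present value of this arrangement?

CHF 12,049.63

Periodic rate r = 0.093/12 per month; n is counted in months.
Growing ordinary annuity: PV = PMT₁ × [1 − ((1+g)/(1+r))^n] / (r − g) = 100 × [1 − ((1+0.0036)/(1+r))^168] / (r − 0.0036) = CHF 12,049.63.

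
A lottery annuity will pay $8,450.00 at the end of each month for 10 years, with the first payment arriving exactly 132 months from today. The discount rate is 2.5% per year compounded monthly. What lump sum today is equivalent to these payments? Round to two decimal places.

Ordinary annuity of 120 payments, first payment at period 132.
Periodic rate r = 0.025/12 per month; n is counted in months.
The ordinary-annuity PV formula values the stream one period before the first payment (period 131); discount that back 131 periods:
PV₀ = 8,450 × [1 − (1+r)^−120] / r × (1+r)^−131 = $682,465.57

$682,465.57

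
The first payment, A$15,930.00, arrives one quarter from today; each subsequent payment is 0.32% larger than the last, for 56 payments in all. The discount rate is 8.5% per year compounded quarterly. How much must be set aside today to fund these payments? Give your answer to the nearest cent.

A$557,428.25

Periodic rate r = 0.085/4 per quarter; n is counted in quarters.
Growing ordinary annuity: PV = PMT₁ × [1 − ((1+g)/(1+r))^n] / (r − g) = 15,930 × [1 − ((1+0.0032)/(1+r))^56] / (r − 0.0032) = A$557,428.25.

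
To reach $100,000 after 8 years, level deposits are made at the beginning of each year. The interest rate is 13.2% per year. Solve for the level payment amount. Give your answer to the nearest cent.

Level annuity due; solve FV = PMT × [((1+r)^n − 1)/r] × (1+r) for PMT.
Periodic rate r = 0.132 per year.
With n = 8: PMT = 100,000 / ([((1+r)^n − 1)/r] × (1+r)) = $6,874.16

$6,874.16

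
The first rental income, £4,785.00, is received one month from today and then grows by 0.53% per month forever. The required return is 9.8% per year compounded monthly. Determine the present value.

Periodic rate r = 0.098/12 per month.
Growing perpetuity (Gordon): PV = PMT₁ / (r − g) = 4,785 / (r − 0.0053) = £1,669,186.05.

£1,669,186.05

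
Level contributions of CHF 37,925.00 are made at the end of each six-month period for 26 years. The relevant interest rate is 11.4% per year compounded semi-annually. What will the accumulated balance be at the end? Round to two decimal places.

This is an ordinary annuity: 52 deposits of CHF 37,925.00 at the end of each six-month period.
Periodic rate r = 0.114/2 per half-year; n is counted in half-years.
FV = PMT × [((1+r)^n − 1)/r] = 37,925 × [(1+r)^52 − 1] / r = CHF 11,218,305.18

CHF 11,218,305.18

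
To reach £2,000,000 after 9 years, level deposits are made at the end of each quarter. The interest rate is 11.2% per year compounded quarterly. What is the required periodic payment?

Level ordinary annuity; solve FV = PMT × [((1+r)^n − 1)/r] for PMT.
Periodic rate r = 0.112/4 per quarter; n is counted in quarters.
With n = 36: PMT = 2,000,000 / ([((1+r)^n − 1)/r]) = £32,894.44

£32,894.44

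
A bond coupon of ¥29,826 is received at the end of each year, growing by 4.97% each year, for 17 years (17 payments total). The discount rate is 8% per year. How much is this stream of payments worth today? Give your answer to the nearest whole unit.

Periodic rate r = 0.08 per year.
Growing ordinary annuity: PV = PMT₁ × [1 − ((1+g)/(1+r))^n] / (r − g) = 29,826 × [1 − ((1+0.0497)/(1+r))^17] / (r − 0.0497) = ¥377,541.

¥377,541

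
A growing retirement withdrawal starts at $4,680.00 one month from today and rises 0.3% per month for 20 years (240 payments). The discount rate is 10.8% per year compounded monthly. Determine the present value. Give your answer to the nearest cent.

Periodic rate r = 0.108/12 per month; n is counted in months.
Growing ordinary annuity: PV = PMT₁ × [1 − ((1+g)/(1+r))^n] / (r − g) = 4,680 × [1 − ((1+0.003)/(1+r))^240] / (r − 0.003) = $593,603.12.

$593,603.12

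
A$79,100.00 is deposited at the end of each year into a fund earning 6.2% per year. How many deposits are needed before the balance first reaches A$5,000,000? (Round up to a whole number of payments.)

27 payments

Periodic rate r = 0.062 per year.
Ordinary annuity FV: 5,000,000 = 79,100 × [((1+r)^n − 1)/r].
(1+r)^n = 1 + 5,000,000 × r / 79,100, so n = ln(1 + 5,000,000·r/79,100) / ln(1+r) = 26.48.
Round up to a whole number of payments: n = 27.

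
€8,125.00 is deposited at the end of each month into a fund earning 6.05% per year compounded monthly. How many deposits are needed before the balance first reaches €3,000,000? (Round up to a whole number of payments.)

Periodic rate r = 0.0605/12 per month; n is counted in months.
Ordinary annuity FV: 3,000,000 = 8,125 × [((1+r)^n − 1)/r].
(1+r)^n = 1 + 3,000,000 × r / 8,125, so n = ln(1 + 3,000,000·r/8,125) / ln(1+r) = 209.06.
Round up to a whole number of payments: n = 210.

210 payments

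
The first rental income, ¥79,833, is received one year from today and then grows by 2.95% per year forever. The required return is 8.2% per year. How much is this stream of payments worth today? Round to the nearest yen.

¥1,520,629

Periodic rate r = 0.082 per year.
Growing perpetuity (Gordon): PV = PMT₁ / (r − g) = 79,833 / (r − 0.0295) = ¥1,520,629.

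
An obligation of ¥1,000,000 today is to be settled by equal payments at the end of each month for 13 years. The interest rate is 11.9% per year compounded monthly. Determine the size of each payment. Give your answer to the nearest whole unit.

¥12,625

Level ordinary annuity; solve PV = PMT × [(1 − (1+r)^−n)/r] for PMT.
Periodic rate r = 0.119/12 per month; n is counted in months.
With n = 156: PMT = 1,000,000 / ([(1 − (1+r)^−n)/r]) = ¥12,625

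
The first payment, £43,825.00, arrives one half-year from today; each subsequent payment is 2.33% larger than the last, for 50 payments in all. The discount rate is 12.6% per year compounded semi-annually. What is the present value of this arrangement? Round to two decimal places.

Periodic rate r = 0.126/2 per half-year; n is counted in half-years.
Growing ordinary annuity: PV = PMT₁ × [1 − ((1+g)/(1+r))^n] / (r − g) = 43,825 × [1 − ((1+0.0233)/(1+r))^50] / (r − 0.0233) = £939,309.18.

£939,309.18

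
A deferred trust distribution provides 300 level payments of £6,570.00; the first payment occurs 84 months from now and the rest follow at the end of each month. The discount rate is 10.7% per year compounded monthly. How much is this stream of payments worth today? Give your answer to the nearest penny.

£328,082.37

Ordinary annuity of 300 payments, first payment at period 84.
Periodic rate r = 0.107/12 per month; n is counted in months.
The ordinary-annuity PV formula values the stream one period before the first payment (period 83); discount that back 83 periods:
PV₀ = 6,570 × [1 − (1+r)^−300] / r × (1+r)^−83 = £328,082.37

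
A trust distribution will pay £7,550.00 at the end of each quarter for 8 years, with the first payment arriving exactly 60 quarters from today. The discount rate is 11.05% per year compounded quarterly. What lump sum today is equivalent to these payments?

£31,859.60

Ordinary annuity of 32 payments, first payment at period 60.
Periodic rate r = 0.1105/4 per quarter; n is counted in quarters.
The ordinary-annuity PV formula values the stream one period before the first payment (period 59); discount that back 59 periods:
PV₀ = 7,550 × [1 − (1+r)^−32] / r × (1+r)^−59 = £31,859.60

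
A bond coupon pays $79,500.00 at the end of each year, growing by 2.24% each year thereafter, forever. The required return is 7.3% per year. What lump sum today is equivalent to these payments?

$1,571,146.25

Periodic rate r = 0.073 per year.
Growing perpetuity (Gordon): PV = PMT₁ / (r − g) = 79,500 / (r − 0.0224) = $1,571,146.25.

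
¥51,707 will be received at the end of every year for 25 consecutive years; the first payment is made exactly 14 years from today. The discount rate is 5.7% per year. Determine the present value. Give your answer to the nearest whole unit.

Ordinary annuity of 25 payments, first payment at period 14.
Periodic rate r = 0.057 per year.
The ordinary-annuity PV formula values the stream one period before the first payment (period 13); discount that back 13 periods:
PV₀ = 51,707 × [1 − (1+r)^−25] / r × (1+r)^−13 = ¥330,902

¥330,902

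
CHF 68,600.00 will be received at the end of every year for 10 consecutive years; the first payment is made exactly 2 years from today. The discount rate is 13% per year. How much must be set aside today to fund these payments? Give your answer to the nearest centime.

Ordinary annuity of 10 payments, first payment at period 2.
Periodic rate r = 0.13 per year.
The ordinary-annuity PV formula values the stream one period before the first payment (period 1); discount that back 1 periods:
PV₀ = 68,600 × [1 − (1+r)^−10] / r × (1+r)^−1 = CHF 329,416.20

CHF 329,416.20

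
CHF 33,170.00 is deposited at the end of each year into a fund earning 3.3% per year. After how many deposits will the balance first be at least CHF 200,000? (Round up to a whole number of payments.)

Periodic rate r = 0.033 per year.
Ordinary annuity FV: 200,000 = 33,170 × [((1+r)^n − 1)/r].
(1+r)^n = 1 + 200,000 × r / 33,170, so n = ln(1 + 200,000·r/33,170) / ln(1+r) = 5.59.
Round up to a whole number of payments: n = 6.

6 payments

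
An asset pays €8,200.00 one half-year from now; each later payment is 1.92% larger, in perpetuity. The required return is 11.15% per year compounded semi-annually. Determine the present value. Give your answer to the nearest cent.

€224,350.21

Periodic rate r = 0.1115/2 per half-year.
Growing perpetuity (Gordon): PV = PMT₁ / (r − g) = 8,200 / (r − 0.0192) = €224,350.21.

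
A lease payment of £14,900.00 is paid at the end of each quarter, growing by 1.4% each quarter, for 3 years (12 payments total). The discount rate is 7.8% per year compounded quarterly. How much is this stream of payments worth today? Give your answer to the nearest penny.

£170,268.77

Periodic rate r = 0.078/4 per quarter; n is counted in quarters.
Growing ordinary annuity: PV = PMT₁ × [1 − ((1+g)/(1+r))^n] / (r − g) = 14,900 × [1 − ((1+0.014)/(1+r))^12] / (r − 0.014) = £170,268.77.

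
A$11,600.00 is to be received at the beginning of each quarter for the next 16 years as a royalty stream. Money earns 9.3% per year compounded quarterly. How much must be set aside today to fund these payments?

This is an annuity due: 64 payments of A$11,600.00 at the beginning of each quarter.
Periodic rate r = 0.093/4 per quarter; n is counted in quarters.
PV = PMT × [(1 − (1+r)^−n)/r] × (1+r) = 11,600 × [1 − (1+r)^−64] / r × (1+r) = A$393,255.37

A$393,255.37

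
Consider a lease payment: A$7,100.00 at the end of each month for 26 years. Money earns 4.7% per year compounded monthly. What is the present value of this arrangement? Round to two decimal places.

This is an ordinary annuity: 312 payments of A$7,100.00 at the end of each month.
Periodic rate r = 0.047/12 per month; n is counted in months.
PV = PMT × [(1 − (1+r)^−n)/r] = 7,100 × [1 − (1+r)^−312] / r = A$1,277,375.68

A$1,277,375.68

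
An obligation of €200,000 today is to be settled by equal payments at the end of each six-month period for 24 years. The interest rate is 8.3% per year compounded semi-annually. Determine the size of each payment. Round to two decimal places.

€9,673.90

Level ordinary annuity; solve PV = PMT × [(1 − (1+r)^−n)/r] for PMT.
Periodic rate r = 0.083/2 per half-year; n is counted in half-years.
With n = 48: PMT = 200,000 / ([(1 − (1+r)^−n)/r]) = €9,673.90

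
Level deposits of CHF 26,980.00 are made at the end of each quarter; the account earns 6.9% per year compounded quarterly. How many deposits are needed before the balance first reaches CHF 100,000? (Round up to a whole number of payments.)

Periodic rate r = 0.069/4 per quarter; n is counted in quarters.
Ordinary annuity FV: 100,000 = 26,980 × [((1+r)^n − 1)/r].
(1+r)^n = 1 + 100,000 × r / 26,980, so n = ln(1 + 100,000·r/26,980) / ln(1+r) = 3.62.
Round up to a whole number of payments: n = 4.

4 payments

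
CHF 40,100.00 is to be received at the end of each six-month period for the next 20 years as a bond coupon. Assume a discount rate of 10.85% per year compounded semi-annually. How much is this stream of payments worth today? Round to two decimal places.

CHF 649,839.91

This is an ordinary annuity: 40 payments of CHF 40,100.00 at the end of each six-month period.
Periodic rate r = 0.1085/2 per half-year; n is counted in half-years.
PV = PMT × [(1 − (1+r)^−n)/r] = 40,100 × [1 − (1+r)^−40] / r = CHF 649,839.91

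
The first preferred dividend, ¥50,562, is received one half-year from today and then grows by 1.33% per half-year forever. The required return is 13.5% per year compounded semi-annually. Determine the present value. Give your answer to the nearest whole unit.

Periodic rate r = 0.135/2 per half-year.
Growing perpetuity (Gordon): PV = PMT₁ / (r − g) = 50,562 / (r − 0.0133) = ¥932,878.

¥932,878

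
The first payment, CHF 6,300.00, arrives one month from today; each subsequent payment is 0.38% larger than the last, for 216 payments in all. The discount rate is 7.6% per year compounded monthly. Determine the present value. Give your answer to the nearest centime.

Periodic rate r = 0.076/12 per month; n is counted in months.
Growing ordinary annuity: PV = PMT₁ × [1 − ((1+g)/(1+r))^n] / (r − g) = 6,300 × [1 − ((1+0.0038)/(1+r))^216] / (r − 0.0038) = CHF 1,044,061.99.

CHF 1,044,061.99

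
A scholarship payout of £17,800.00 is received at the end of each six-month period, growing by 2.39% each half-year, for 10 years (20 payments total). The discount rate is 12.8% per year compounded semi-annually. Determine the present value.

Periodic rate r = 0.128/2 per half-year; n is counted in half-years.
Growing ordinary annuity: PV = PMT₁ × [1 − ((1+g)/(1+r))^n] / (r − g) = 17,800 × [1 − ((1+0.0239)/(1+r))^20] / (r − 0.0239) = £238,019.86.

£238,019.86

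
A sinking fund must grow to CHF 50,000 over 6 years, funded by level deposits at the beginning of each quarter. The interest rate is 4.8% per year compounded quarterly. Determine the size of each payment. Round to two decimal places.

CHF 1,788.64

Level annuity due; solve FV = PMT × [((1+r)^n − 1)/r] × (1+r) for PMT.
Periodic rate r = 0.048/4 per quarter; n is counted in quarters.
With n = 24: PMT = 50,000 / ([((1+r)^n − 1)/r] × (1+r)) = CHF 1,788.64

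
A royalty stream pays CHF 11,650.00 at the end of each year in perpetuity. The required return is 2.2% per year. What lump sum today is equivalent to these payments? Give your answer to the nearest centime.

CHF 529,545.45

Periodic rate r = 0.022 per year.
Level perpetuity: PV = PMT / r = 11,650 / (0.022) = CHF 529,545.45.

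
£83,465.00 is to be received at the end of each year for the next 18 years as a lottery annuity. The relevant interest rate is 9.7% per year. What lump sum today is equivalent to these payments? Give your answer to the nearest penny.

This is an ordinary annuity: 18 payments of £83,465.00 at the end of each year.
Periodic rate r = 0.097 per year.
PV = PMT × [(1 − (1+r)^−n)/r] = 83,465 × [1 − (1+r)^−18] / r = £697,904.04

£697,904.04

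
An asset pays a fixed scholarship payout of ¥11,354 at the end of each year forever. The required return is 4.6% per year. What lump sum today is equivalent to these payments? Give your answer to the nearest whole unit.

¥246,826

Periodic rate r = 0.046 per year.
Level perpetuity: PV = PMT / r = 11,354 / (0.046) = ¥246,826.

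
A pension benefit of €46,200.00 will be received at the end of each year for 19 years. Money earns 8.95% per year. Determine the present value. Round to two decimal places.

This is an ordinary annuity: 19 payments of €46,200.00 at the end of each year.
Periodic rate r = 0.0895 per year.
PV = PMT × [(1 − (1+r)^−n)/r] = 46,200 × [1 − (1+r)^−19] / r = €414,926.30

€414,926.30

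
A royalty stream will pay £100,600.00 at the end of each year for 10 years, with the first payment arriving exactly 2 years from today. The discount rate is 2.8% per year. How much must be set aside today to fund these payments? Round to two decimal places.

£843,350.34

Ordinary annuity of 10 payments, first payment at period 2.
Periodic rate r = 0.028 per year.
The ordinary-annuity PV formula values the stream one period before the first payment (period 1); discount that back 1 periods:
PV₀ = 100,600 × [1 − (1+r)^−10] / r × (1+r)^−1 = £843,350.34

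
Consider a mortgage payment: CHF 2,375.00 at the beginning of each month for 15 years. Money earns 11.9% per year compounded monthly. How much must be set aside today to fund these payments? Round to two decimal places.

This is an annuity due: 180 payments of CHF 2,375.00 at the beginning of each month.
Periodic rate r = 0.119/12 per month; n is counted in months.
PV = PMT × [(1 − (1+r)^−n)/r] × (1+r) = 2,375 × [1 − (1+r)^−180] / r × (1+r) = CHF 200,927.17

CHF 200,927.17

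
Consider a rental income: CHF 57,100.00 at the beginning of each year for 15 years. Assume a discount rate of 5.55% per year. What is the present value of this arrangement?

CHF 602,950.33

This is an annuity due: 15 payments of CHF 57,100.00 at the beginning of each year.
Periodic rate r = 0.0555 per year.
PV = PMT × [(1 − (1+r)^−n)/r] × (1+r) = 57,100 × [1 − (1+r)^−15] / r × (1+r) = CHF 602,950.33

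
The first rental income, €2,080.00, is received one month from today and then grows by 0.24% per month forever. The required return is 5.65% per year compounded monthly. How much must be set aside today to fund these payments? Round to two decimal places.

€901,083.03

Periodic rate r = 0.0565/12 per month.
Growing perpetuity (Gordon): PV = PMT₁ / (r − g) = 2,080 / (r − 0.0024) = €901,083.03.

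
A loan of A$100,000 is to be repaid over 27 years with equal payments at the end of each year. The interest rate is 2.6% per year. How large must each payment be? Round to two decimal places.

A$5,200.61

Level ordinary annuity; solve PV = PMT × [(1 − (1+r)^−n)/r] for PMT.
Periodic rate r = 0.026 per year.
With n = 27: PMT = 100,000 / ([(1 − (1+r)^−n)/r]) = A$5,200.61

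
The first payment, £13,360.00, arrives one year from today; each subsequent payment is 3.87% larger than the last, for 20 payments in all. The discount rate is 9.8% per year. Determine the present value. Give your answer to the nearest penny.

£151,077.39

Periodic rate r = 0.098 per year.
Growing ordinary annuity: PV = PMT₁ × [1 − ((1+g)/(1+r))^n] / (r − g) = 13,360 × [1 − ((1+0.0387)/(1+r))^20] / (r − 0.0387) = £151,077.39.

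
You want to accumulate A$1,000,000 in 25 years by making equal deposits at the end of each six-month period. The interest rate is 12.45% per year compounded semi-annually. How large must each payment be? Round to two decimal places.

Level ordinary annuity; solve FV = PMT × [((1+r)^n − 1)/r] for PMT.
Periodic rate r = 0.1245/2 per half-year; n is counted in half-years.
With n = 50: PMT = 1,000,000 / ([((1+r)^n − 1)/r]) = A$3,195.53

A$3,195.53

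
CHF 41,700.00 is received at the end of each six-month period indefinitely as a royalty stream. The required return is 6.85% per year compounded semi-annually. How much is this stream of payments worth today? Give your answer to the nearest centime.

CHF 1,217,518.25

Periodic rate r = 0.0685/2 per half-year.
Level perpetuity: PV = PMT / r = 41,700 / (0.0685/2) = CHF 1,217,518.25.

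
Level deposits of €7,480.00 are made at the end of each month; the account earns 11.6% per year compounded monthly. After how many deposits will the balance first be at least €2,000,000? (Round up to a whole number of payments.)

133 payments

Periodic rate r = 0.116/12 per month; n is counted in months.
Ordinary annuity FV: 2,000,000 = 7,480 × [((1+r)^n − 1)/r].
(1+r)^n = 1 + 2,000,000 × r / 7,480, so n = ln(1 + 2,000,000·r/7,480) / ln(1+r) = 132.71.
Round up to a whole number of payments: n = 133.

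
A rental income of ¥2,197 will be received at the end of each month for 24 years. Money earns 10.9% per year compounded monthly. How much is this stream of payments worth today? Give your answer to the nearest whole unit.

¥223,982

This is an ordinary annuity: 288 payments of ¥2,197 at the end of each month.
Periodic rate r = 0.109/12 per month; n is counted in months.
PV = PMT × [(1 − (1+r)^−n)/r] = 2,197 × [1 − (1+r)^−288] / r = ¥223,982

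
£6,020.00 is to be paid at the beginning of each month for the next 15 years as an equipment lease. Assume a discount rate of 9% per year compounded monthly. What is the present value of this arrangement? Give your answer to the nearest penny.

This is an annuity due: 180 payments of £6,020.00 at the beginning of each month.
Periodic rate r = 0.09/12 per month; n is counted in months.
PV = PMT × [(1 − (1+r)^−n)/r] × (1+r) = 6,020 × [1 − (1+r)^−180] / r × (1+r) = £597,983.81

£597,983.81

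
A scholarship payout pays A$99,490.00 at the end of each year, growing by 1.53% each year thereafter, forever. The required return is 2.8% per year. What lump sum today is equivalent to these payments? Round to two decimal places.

A$7,833,858.27

Periodic rate r = 0.028 per year.
Growing perpetuity (Gordon): PV = PMT₁ / (r − g) = 99,490 / (r − 0.0153) = A$7,833,858.27.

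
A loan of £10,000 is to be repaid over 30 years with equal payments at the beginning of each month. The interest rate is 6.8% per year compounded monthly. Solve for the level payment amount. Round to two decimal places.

£64.83

Level annuity due; solve PV = PMT × [(1 − (1+r)^−n)/r] × (1+r) for PMT.
Periodic rate r = 0.068/12 per month; n is counted in months.
With n = 360: PMT = 10,000 / ([(1 − (1+r)^−n)/r] × (1+r)) = £64.83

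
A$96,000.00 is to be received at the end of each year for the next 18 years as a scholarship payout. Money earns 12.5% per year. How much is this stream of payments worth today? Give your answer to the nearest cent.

This is an ordinary annuity: 18 payments of A$96,000.00 at the end of each year.
Periodic rate r = 0.125 per year.
PV = PMT × [(1 − (1+r)^−n)/r] = 96,000 × [1 − (1+r)^−18] / r = A$675,824.43

A$675,824.43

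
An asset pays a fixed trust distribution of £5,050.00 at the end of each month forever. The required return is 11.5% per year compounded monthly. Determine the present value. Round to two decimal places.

Periodic rate r = 0.115/12 per month.
Level perpetuity: PV = PMT / r = 5,050 / (0.115/12) = £526,956.52.

£526,956.52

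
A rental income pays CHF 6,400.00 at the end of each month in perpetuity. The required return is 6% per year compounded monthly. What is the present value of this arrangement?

CHF 1,280,000.00

Periodic rate r = 0.06/12 per month.
Level perpetuity: PV = PMT / r = 6,400 / (0.06/12) = CHF 1,280,000.00.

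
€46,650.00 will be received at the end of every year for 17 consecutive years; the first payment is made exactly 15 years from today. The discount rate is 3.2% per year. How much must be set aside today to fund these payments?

€388,889.21

Ordinary annuity of 17 payments, first payment at period 15.
Periodic rate r = 0.032 per year.
The ordinary-annuity PV formula values the stream one period before the first payment (period 14); discount that back 14 periods:
PV₀ = 46,650 × [1 − (1+r)^−17] / r × (1+r)^−14 = €388,889.21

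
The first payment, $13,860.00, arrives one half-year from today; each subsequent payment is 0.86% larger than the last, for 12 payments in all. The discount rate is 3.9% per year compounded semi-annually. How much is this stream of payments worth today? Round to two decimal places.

Periodic rate r = 0.039/2 per half-year; n is counted in half-years.
Growing ordinary annuity: PV = PMT₁ × [1 − ((1+g)/(1+r))^n] / (r − g) = 13,860 × [1 − ((1+0.0086)/(1+r))^12] / (r − 0.0086) = $153,879.49.

$153,879.49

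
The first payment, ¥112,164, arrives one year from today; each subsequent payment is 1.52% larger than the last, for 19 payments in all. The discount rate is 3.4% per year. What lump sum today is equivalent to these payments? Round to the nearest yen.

Periodic rate r = 0.034 per year.
Growing ordinary annuity: PV = PMT₁ × [1 − ((1+g)/(1+r))^n] / (r − g) = 112,164 × [1 − ((1+0.0152)/(1+r))^19] / (r − 0.0152) = ¥1,756,133.

¥1,756,133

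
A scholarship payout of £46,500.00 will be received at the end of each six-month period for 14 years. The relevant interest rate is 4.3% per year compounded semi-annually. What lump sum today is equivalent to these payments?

This is an ordinary annuity: 28 payments of £46,500.00 at the end of each six-month period.
Periodic rate r = 0.043/2 per half-year; n is counted in half-years.
PV = PMT × [(1 − (1+r)^−n)/r] = 46,500 × [1 − (1+r)^−28] / r = £970,615.44

£970,615.44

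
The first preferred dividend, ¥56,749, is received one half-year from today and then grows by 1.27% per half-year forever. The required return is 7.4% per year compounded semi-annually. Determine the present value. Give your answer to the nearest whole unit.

Periodic rate r = 0.074/2 per half-year.
Growing perpetuity (Gordon): PV = PMT₁ / (r − g) = 56,749 / (r − 0.0127) = ¥2,335,350.

¥2,335,350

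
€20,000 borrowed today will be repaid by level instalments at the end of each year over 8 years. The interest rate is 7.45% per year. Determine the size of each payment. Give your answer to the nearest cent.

€3,408.00

Level ordinary annuity; solve PV = PMT × [(1 − (1+r)^−n)/r] for PMT.
Periodic rate r = 0.0745 per year.
With n = 8: PMT = 20,000 / ([(1 − (1+r)^−n)/r]) = €3,408.00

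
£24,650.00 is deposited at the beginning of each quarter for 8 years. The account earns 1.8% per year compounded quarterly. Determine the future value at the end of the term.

This is an annuity due: 32 deposits of £24,650.00 at the beginning of each quarter.
Periodic rate r = 0.018/4 per quarter; n is counted in quarters.
FV = PMT × [((1+r)^n − 1)/r] × (1+r) = 24,650 × [(1+r)^32 − 1] / r × (1+r) = £850,186.20

£850,186.20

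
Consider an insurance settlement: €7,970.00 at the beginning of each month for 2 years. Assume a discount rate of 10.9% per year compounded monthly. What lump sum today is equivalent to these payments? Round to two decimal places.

This is an annuity due: 24 payments of €7,970.00 at the beginning of each month.
Periodic rate r = 0.109/12 per month; n is counted in months.
PV = PMT × [(1 − (1+r)^−n)/r] × (1+r) = 7,970 × [1 − (1+r)^−24] / r × (1+r) = €172,726.55

€172,726.55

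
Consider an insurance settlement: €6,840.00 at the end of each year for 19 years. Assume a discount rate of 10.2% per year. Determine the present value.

This is an ordinary annuity: 19 payments of €6,840.00 at the end of each year.
Periodic rate r = 0.102 per year.
PV = PMT × [(1 − (1+r)^−n)/r] = 6,840 × [1 − (1+r)^−19] / r = €56,466.15

€56,466.15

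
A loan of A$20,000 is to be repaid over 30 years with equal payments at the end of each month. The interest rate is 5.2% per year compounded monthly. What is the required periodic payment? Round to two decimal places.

Level ordinary annuity; solve PV = PMT × [(1 − (1+r)^−n)/r] for PMT.
Periodic rate r = 0.052/12 per month; n is counted in months.
With n = 360: PMT = 20,000 / ([(1 − (1+r)^−n)/r]) = A$109.82

A$109.82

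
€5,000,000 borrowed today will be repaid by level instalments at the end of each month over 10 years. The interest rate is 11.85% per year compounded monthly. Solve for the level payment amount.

€71,302.58

Level ordinary annuity; solve PV = PMT × [(1 − (1+r)^−n)/r] for PMT.
Periodic rate r = 0.1185/12 per month; n is counted in months.
With n = 120: PMT = 5,000,000 / ([(1 − (1+r)^−n)/r]) = €71,302.58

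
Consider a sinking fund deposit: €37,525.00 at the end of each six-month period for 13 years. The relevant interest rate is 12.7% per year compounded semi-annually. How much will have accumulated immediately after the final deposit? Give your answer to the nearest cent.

€2,338,071.67

This is an ordinary annuity: 26 deposits of €37,525.00 at the end of each six-month period.
Periodic rate r = 0.127/2 per half-year; n is counted in half-years.
FV = PMT × [((1+r)^n − 1)/r] = 37,525 × [(1+r)^26 − 1] / r = €2,338,071.67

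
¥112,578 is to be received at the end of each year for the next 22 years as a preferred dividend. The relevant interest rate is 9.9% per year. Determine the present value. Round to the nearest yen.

This is an ordinary annuity: 22 payments of ¥112,578 at the end of each year.
Periodic rate r = 0.099 per year.
PV = PMT × [(1 − (1+r)^−n)/r] = 112,578 × [1 − (1+r)^−22] / r = ¥994,634

¥994,634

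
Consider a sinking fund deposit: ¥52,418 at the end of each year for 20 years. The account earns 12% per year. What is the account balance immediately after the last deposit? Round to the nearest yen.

This is an ordinary annuity: 20 deposits of ¥52,418 at the end of each year.
Periodic rate r = 0.12 per year.
FV = PMT × [((1+r)^n − 1)/r] = 52,418 × [(1+r)^20 − 1] / r = ¥3,776,845

¥3,776,845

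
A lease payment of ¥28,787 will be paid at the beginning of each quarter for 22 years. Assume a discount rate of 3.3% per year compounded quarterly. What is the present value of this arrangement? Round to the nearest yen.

¥1,810,834

This is an annuity due: 88 payments of ¥28,787 at the beginning of each quarter.
Periodic rate r = 0.033/4 per quarter; n is counted in quarters.
PV = PMT × [(1 − (1+r)^−n)/r] × (1+r) = 28,787 × [1 − (1+r)^−88] / r × (1+r) = ¥1,810,834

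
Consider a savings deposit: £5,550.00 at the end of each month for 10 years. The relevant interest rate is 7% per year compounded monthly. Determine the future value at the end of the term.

This is an ordinary annuity: 120 deposits of £5,550.00 at the end of each month.
Periodic rate r = 0.07/12 per month; n is counted in months.
FV = PMT × [((1+r)^n − 1)/r] = 5,550 × [(1+r)^120 − 1] / r = £960,620.68

£960,620.68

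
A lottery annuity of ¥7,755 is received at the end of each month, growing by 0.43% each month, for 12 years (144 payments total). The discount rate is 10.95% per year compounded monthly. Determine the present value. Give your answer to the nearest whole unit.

Periodic rate r = 0.1095/12 per month; n is counted in months.
Growing ordinary annuity: PV = PMT₁ × [1 − ((1+g)/(1+r))^n] / (r − g) = 7,755 × [1 − ((1+0.0043)/(1+r))^144] / (r − 0.0043) = ¥801,230.

¥801,230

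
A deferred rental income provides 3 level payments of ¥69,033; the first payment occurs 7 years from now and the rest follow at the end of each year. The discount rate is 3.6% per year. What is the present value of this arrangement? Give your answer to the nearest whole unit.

¥156,128

Ordinary annuity of 3 payments, first payment at period 7.
Periodic rate r = 0.036 per year.
The ordinary-annuity PV formula values the stream one period before the first payment (period 6); discount that back 6 periods:
PV₀ = 69,033 × [1 − (1+r)^−3] / r × (1+r)^−6 = ¥156,128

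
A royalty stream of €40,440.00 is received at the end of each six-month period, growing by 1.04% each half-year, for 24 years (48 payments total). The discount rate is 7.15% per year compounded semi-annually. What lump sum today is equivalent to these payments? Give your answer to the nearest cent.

Periodic rate r = 0.0715/2 per half-year; n is counted in half-years.
Growing ordinary annuity: PV = PMT₁ × [1 − ((1+g)/(1+r))^n] / (r − g) = 40,440 × [1 − ((1+0.0104)/(1+r))^48] / (r − 0.0104) = €1,109,669.08.

€1,109,669.08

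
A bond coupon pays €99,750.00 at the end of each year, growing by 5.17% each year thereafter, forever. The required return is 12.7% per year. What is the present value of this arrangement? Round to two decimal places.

€1,324,701.20

Periodic rate r = 0.127 per year.
Growing perpetuity (Gordon): PV = PMT₁ / (r − g) = 99,750 / (r − 0.0517) = €1,324,701.20.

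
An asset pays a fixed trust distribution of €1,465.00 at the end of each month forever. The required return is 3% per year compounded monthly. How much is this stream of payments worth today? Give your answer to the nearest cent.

Periodic rate r = 0.03/12 per month.
Level perpetuity: PV = PMT / r = 1,465 / (0.03/12) = €586,000.00.

€586,000.00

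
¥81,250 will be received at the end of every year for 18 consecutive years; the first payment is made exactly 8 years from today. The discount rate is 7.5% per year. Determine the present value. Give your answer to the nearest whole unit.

¥475,340

Ordinary annuity of 18 payments, first payment at period 8.
Periodic rate r = 0.075 per year.
The ordinary-annuity PV formula values the stream one period before the first payment (period 7); discount that back 7 periods:
PV₀ = 81,250 × [1 − (1+r)^−18] / r × (1+r)^−7 = ¥475,340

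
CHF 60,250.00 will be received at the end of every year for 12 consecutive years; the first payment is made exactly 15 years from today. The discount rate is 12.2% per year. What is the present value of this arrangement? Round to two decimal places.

Ordinary annuity of 12 payments, first payment at period 15.
Periodic rate r = 0.122 per year.
The ordinary-annuity PV formula values the stream one period before the first payment (period 14); discount that back 14 periods:
PV₀ = 60,250 × [1 − (1+r)^−12] / r × (1+r)^−14 = CHF 73,797.37

CHF 73,797.37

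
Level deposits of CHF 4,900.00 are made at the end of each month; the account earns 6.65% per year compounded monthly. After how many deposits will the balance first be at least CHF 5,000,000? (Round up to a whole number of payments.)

343 payments

Periodic rate r = 0.0665/12 per month; n is counted in months.
Ordinary annuity FV: 5,000,000 = 4,900 × [((1+r)^n − 1)/r].
(1+r)^n = 1 + 5,000,000 × r / 4,900, so n = ln(1 + 5,000,000·r/4,900) / ln(1+r) = 342.96.
Round up to a whole number of payments: n = 343.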